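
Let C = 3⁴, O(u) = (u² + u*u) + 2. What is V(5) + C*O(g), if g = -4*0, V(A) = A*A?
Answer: 187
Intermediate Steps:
V(A) = A²
g = 0
O(u) = 2 + 2*u² (O(u) = (u² + u²) + 2 = 2*u² + 2 = 2 + 2*u²)
C = 81
V(5) + C*O(g) = 5² + 81*(2 + 2*0²) = 25 + 81*(2 + 2*0) = 25 + 81*(2 + 0) = 25 + 81*2 = 25 + 162 = 187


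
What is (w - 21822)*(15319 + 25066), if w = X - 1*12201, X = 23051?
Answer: -443104220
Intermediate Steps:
w = 10850 (w = 23051 - 1*12201 = 23051 - 12201 = 10850)
(w - 21822)*(15319 + 25066) = (10850 - 21822)*(15319 + 25066) = -10972*40385 = -443104220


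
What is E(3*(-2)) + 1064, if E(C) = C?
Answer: 1058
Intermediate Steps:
E(3*(-2)) + 1064 = 3*(-2) + 1064 = -6 + 1064 = 1058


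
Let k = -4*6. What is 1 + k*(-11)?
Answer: 265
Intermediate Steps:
k = -24
1 + k*(-11) = 1 - 24*(-11) = 1 + 264 = 265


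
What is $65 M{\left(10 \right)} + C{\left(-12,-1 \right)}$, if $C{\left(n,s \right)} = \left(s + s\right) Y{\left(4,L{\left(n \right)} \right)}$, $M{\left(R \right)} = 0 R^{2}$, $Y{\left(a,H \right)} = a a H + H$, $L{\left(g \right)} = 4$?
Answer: $-136$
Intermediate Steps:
$Y{\left(a,H \right)} = H + H a^{2}$ ($Y{\left(a,H \right)} = a^{2} H + H = H a^{2} + H = H + H a^{2}$)
$M{\left(R \right)} = 0$
$C{\left(n,s \right)} = 136 s$ ($C{\left(n,s \right)} = \left(s + s\right) 4 \left(1 + 4^{2}\right) = 2 s 4 \left(1 + 16\right) = 2 s 4 \cdot 17 = 2 s 68 = 136 s$)
$65 M{\left(10 \right)} + C{\left(-12,-1 \right)} = 65 \cdot 0 + 136 \left(-1\right) = 0 - 136 = -136$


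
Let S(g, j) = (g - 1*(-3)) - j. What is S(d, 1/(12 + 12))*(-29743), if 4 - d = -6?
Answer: -9250073/24 ≈ -3.8542e+5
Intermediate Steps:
d = 10 (d = 4 - 1*(-6) = 4 + 6 = 10)
S(g, j) = 3 + g - j (S(g, j) = (g + 3) - j = (3 + g) - j = 3 + g - j)
S(d, 1/(12 + 12))*(-29743) = (3 + 10 - 1/(12 + 12))*(-29743) = (3 + 10 - 1/24)*(-29743) = (311/24)*(-29743) = -9250073/24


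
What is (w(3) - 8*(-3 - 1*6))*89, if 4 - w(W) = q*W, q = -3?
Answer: 7565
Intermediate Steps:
w(W) = 4 + 3*W (w(W) = 4 - (-3)*W = 4 + 3*W)
(w(3) - 8*(-3 - 1*6))*89 = ((4 + 3*3) - 8*(-3 - 1*6))*89 = ((4 + 9) - 8*(-3 - 6))*89 = (13 - 8*(-9))*89 = (13 + 72)*89 = 85*89 = 7565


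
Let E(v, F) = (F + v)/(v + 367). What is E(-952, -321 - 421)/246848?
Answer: 121/10314720 ≈ 1.1731e-5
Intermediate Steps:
E(v, F) = (F + v)/(367 + v)
E(-952, -321 - 421)/246848 = (((-321 - 421) - 952)/(367 - 952))/246848 = ((-742 - 952)/(-585))*(1/246848) = -1/585*(-1694)*(1/246848) = (1694/585)*(1/246848) = 121/10314720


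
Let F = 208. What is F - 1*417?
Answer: -209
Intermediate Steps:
F - 1*417 = 208 - 1*417 = 208 - 417 = -209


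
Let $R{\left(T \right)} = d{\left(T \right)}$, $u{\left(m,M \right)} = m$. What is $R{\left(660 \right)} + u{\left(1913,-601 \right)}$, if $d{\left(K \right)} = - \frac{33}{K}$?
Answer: $\frac{38259}{20} \approx 1912.9$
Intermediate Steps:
$R{\left(T \right)} = - \frac{33}{T}$
$R{\left(660 \right)} + u{\left(1913,-601 \right)} = - \frac{33}{660} + 1913 = \left(-33\right) \frac{1}{660} + 1913 = - \frac{1}{20} + 1913 = \frac{38259}{20}$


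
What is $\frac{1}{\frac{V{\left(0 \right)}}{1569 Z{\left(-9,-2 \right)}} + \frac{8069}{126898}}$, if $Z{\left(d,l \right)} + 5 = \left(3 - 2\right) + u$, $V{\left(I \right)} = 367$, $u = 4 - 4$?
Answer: $\frac{398205924}{2034739} \approx 195.7$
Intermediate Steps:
$u = 0$ ($u = 4 - 4 = 0$)
$Z{\left(d,l \right)} = -4$ ($Z{\left(d,l \right)} = -5 + \left(\left(3 - 2\right) + 0\right) = -5 + \left(1 + 0\right) = -5 + 1 = -4$)
$\frac{1}{\frac{V{\left(0 \right)}}{1569 Z{\left(-9,-2 \right)}} + \frac{8069}{126898}} = \frac{1}{\frac{367}{1569 \left(-4\right)} + \frac{8069}{126898}} = \frac{1}{\frac{367}{-6276} + 8069 \cdot \frac{1}{126898}} = \frac{1}{367 \left(- \frac{1}{6276}\right) + \frac{8069}{126898}} = \frac{1}{- \frac{367}{6276} + \frac{8069}{126898}} = \frac{1}{\frac{2034739}{398205924}} = \frac{398205924}{2034739}$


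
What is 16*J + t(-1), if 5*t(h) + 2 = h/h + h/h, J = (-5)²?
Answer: 400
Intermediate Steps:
J = 25
t(h) = 0 (t(h) = -⅖ + (h/h + h/h)/5 = -⅖ + (1 + 1)/5 = -⅖ + (⅕)*2 = -⅖ + ⅖ = 0)
16*J + t(-1) = 16*25 + 0 = 400 + 0 = 400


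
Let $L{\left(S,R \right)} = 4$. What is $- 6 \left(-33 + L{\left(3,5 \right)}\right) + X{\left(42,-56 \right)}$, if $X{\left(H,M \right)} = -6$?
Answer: $168$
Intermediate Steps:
$- 6 \left(-33 + L{\left(3,5 \right)}\right) + X{\left(42,-56 \right)} = - 6 \left(-33 + 4\right) - 6 = \left(-6\right) \left(-29\right) - 6 = 174 - 6 = 168$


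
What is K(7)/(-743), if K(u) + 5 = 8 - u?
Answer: 4/743 ≈ 0.0053836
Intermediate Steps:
K(u) = 3 - u (K(u) = -5 + (8 - u) = 3 - u)
K(7)/(-743) = (3 - 1*7)/(-743) = (3 - 7)*(-1/743) = -4*(-1/743) = 4/743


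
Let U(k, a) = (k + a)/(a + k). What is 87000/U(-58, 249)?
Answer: 87000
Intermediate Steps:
U(k, a) = 1 (U(k, a) = (a + k)/(a + k) = 1)
87000/U(-58, 249) = 87000/1 = 87000*1 = 87000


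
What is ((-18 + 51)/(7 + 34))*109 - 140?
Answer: -2143/41 ≈ -52.268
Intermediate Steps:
((-18 + 51)/(7 + 34))*109 - 140 = (33/41)*109 - 140 = 3597/41 - 140 = -2143/41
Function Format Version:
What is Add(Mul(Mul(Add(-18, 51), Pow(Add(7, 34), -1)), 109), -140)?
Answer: Rational(-2143, 41) ≈ -52.268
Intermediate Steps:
Add(Mul(Mul(Add(-18, 51), Pow(Add(7, 34), -1)), 109), -140) = Add(Mul(Mul(33, Pow(41, -1)), 109), -140) = Add(Mul(Mul(33, Rational(1, 41)), 109), -140) = Add(Mul(Rational(33, 41), 109), -140) = Add(Rational(3597, 41), -140) = Rational(-2143, 41)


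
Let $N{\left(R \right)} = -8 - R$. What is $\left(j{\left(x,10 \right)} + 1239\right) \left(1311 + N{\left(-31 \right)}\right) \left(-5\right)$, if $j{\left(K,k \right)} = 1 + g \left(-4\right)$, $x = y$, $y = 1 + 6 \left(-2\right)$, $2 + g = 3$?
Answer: $-8244120$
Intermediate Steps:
$g = 1$ ($g = -2 + 3 = 1$)
$y = -11$ ($y = 1 - 12 = -11$)
$x = -11$
$j{\left(K,k \right)} = -3$ ($j{\left(K,k \right)} = 1 + 1 \left(-4\right) = 1 - 4 = -3$)
$\left(j{\left(x,10 \right)} + 1239\right) \left(1311 + N{\left(-31 \right)}\right) \left(-5\right) = \left(-3 + 1239\right) \left(1311 - -23\right) \left(-5\right) = 1236 \left(1311 + \left(-8 + 31\right)\right) \left(-5\right) = 1236 \left(1311 + 23\right) \left(-5\right) = 1236 \cdot 1334 \left(-5\right) = 1648824 \left(-5\right) = -8244120$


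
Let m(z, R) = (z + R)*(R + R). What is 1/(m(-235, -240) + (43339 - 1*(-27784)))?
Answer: 1/299123 ≈ 3.3431e-6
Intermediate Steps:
m(z, R) = 2*R*(R + z) (m(z, R) = (R + z)*(2*R) = 2*R*(R + z))
1/(m(-235, -240) + (43339 - 1*(-27784))) = 1/(2*(-240)*(-240 - 235) + (43339 - 1*(-27784))) = 1/(2*(-240)*(-475) + (43339 + 27784)) = 1/(228000 + 71123) = 1/299123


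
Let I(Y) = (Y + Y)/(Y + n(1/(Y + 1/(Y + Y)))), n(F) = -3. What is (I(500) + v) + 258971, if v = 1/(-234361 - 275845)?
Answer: 924907092175/3571442 ≈ 2.5897e+5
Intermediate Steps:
v = -1/510206 (v = 1/(-510206) = -1/510206 ≈ -1.9600e-6)
I(Y) = 2*Y/(-3 + Y) (I(Y) = (Y + Y)/(Y - 3) = (2*Y)/(-3 + Y) = 2*Y/(-3 + Y))
(I(500) + v) + 258971 = (2*500/(-3 + 500) - 1/510206) + 258971 = (2*500/497 - 1/510206) + 258971 = (2*500*(1/497) - 1/510206) + 258971 = (1000/497 - 1/510206) + 258971 = 7185993/3571442 + 258971 = 924907092175/3571442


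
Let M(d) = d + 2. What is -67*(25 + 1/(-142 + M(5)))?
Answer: -226058/135 ≈ -1674.5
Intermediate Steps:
M(d) = 2 + d
-67*(25 + 1/(-142 + M(5))) = -67*(25 + 1/(-142 + (2 + 5))) = -67*(25 + 1/(-142 + 7)) = -67*(25 + 1/(-135)) = -67*(25 - 1/135) = -67*3374/135 = -226058/135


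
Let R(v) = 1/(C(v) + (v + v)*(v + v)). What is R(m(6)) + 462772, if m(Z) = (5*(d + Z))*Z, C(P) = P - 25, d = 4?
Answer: 166725182301/360275 ≈ 4.6277e+5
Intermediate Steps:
C(P) = -25 + P
m(Z) = Z*(20 + 5*Z) (m(Z) = (5*(4 + Z))*Z = (20 + 5*Z)*Z = Z*(20 + 5*Z))
R(v) = 1/(-25 + v + 4*v²) (R(v) = 1/((-25 + v) + (v + v)*(v + v)) = 1/((-25 + v) + (2*v)*(2*v)) = 1/((-25 + v) + 4*v²) = 1/(-25 + v + 4*v²))
R(m(6)) + 462772 = 1/(-25 + 5*6*(4 + 6) + 4*(5*6*(4 + 6))²) + 462772 = 1/(-25 + 5*6*10 + 4*(5*6*10)²) + 462772 = 1/(-25 + 300 + 4*300²) + 462772 = 1/(-25 + 300 + 4*90000) + 462772 = 1/(-25 + 300 + 360000) + 462772 = 1/360275 + 462772 = 166725182301/360275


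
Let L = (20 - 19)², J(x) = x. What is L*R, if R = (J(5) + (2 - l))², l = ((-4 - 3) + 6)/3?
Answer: 484/9 ≈ 53.778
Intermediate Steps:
l = -⅓ (l = (-7 + 6)*(⅓) = -1*⅓ = -⅓ ≈ -0.33333)
L = 1 (L = 1² = 1)
R = 484/9 (R = (5 + (2 - 1*(-⅓)))² = (5 + (2 + ⅓))² = (5 + 7/3)² = (22/3)² = 484/9 ≈ 53.778)
L*R = 1*(484/9) = 484/9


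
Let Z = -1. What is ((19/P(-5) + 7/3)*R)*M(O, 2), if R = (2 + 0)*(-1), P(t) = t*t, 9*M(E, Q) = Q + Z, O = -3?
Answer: -464/675 ≈ -0.68741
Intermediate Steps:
M(E, Q) = -1/9 + Q/9 (M(E, Q) = (Q - 1)/9 = (-1 + Q)/9 = -1/9 + Q/9)
P(t) = t**2
R = -2 (R = 2*(-1) = -2)
((19/P(-5) + 7/3)*R)*M(O, 2) = ((19/((-5)**2) + 7/3)*(-2))*(-1/9 + (1/9)*2) = ((19/25 + 7*(1/3))*(-2))*(-1/9 + 2/9) = ((19*(1/25) + 7/3)*(-2))*(1/9) = ((19/25 + 7/3)*(-2))*(1/9) = ((232/75)*(-2))*(1/9) = -464/75*1/9 = -464/675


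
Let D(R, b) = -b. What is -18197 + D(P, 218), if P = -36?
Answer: -18415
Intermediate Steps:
-18197 + D(P, 218) = -18197 - 1*218 = -18197 - 218 = -18415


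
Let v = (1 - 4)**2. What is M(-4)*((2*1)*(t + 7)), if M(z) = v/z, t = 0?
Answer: -63/2 ≈ -31.500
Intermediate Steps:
v = 9 (v = (-3)**2 = 9)
M(z) = 9/z
M(-4)*((2*1)*(t + 7)) = (9/(-4))*((2*1)*(0 + 7)) = (9*(-1/4))*(2*7) = -9/4*14 = -63/2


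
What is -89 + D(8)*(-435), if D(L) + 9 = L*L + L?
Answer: -27494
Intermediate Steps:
D(L) = -9 + L + L**2 (D(L) = -9 + (L*L + L) = -9 + (L**2 + L) = -9 + (L + L**2) = -9 + L + L**2)
-89 + D(8)*(-435) = -89 + (-9 + 8 + 8**2)*(-435) = -89 + (-9 + 8 + 64)*(-435) = -89 + 63*(-435) = -89 - 27405 = -27494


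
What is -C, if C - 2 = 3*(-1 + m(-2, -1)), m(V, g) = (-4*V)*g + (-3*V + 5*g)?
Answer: 22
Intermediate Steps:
m(V, g) = -3*V + 5*g - 4*V*g (m(V, g) = -4*V*g + (-3*V + 5*g) = -3*V + 5*g - 4*V*g)
C = -22 (C = 2 + 3*(-1 + (-3*(-2) + 5*(-1) - 4*(-2)*(-1))) = 2 + 3*(-1 + (6 - 5 - 8)) = 2 + 3*(-1 - 7) = 2 + 3*(-8) = 2 - 24 = -22)
-C = -1*(-22) = 22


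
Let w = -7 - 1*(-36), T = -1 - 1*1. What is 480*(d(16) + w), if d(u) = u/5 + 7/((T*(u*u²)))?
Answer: 3956631/256 ≈ 15456.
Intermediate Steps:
T = -2 (T = -1 - 1 = -2)
w = 29 (w = -7 + 36 = 29)
d(u) = -7/(2*u³) + u/5 (d(u) = u/5 + 7/((-2*u*u²)) = u*(⅕) + 7/((-2*u³)) = u/5 + 7*(-1/(2*u³)) = u/5 - 7/(2*u³) = -7/(2*u³) + u/5)
480*(d(16) + w) = 480*((-7/2/16³ + (⅕)*16) + 29) = 480*((-7/2*1/4096 + 16/5) + 29) = 480*((-7/8192 + 16/5) + 29) = 480*(131037/40960 + 29) = 480*(1318877/40960) = 3956631/256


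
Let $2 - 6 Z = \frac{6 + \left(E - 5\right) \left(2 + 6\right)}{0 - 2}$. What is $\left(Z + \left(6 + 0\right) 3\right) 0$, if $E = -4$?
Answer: $0$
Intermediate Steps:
$Z = - \frac{31}{6}$ ($Z = \frac{1}{3} - \frac{\left(6 + \left(-4 - 5\right) \left(2 + 6\right)\right) \frac{1}{0 - 2}}{6} = \frac{1}{3} - \frac{\left(6 - 72\right) \frac{1}{-2}}{6} = \frac{1}{3} - \frac{\left(6 - 72\right) \left(- \frac{1}{2}\right)}{6} = \frac{1}{3} - \frac{\left(-66\right) \left(- \frac{1}{2}\right)}{6} = \frac{1}{3} - \frac{11}{2} = - \frac{31}{6} \approx -5.1667$)
$\left(Z + \left(6 + 0\right) 3\right) 0 = \left(- \frac{31}{6} + \left(6 + 0\right) 3\right) 0 = \left(- \frac{31}{6} + 6 \cdot 3\right) 0 = \left(- \frac{31}{6} + 18\right) 0 = \frac{77}{6} \cdot 0 = 0$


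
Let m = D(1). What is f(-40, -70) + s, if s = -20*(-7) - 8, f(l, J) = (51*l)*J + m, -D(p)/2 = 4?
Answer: 142924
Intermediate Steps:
D(p) = -8 (D(p) = -2*4 = -8)
m = -8
f(l, J) = -8 + 51*J*l (f(l, J) = (51*l)*J - 8 = 51*J*l - 8 = -8 + 51*J*l)
s = 132 (s = 140 - 8 = 132)
f(-40, -70) + s = (-8 + 51*(-70)*(-40)) + 132 = (-8 + 142800) + 132 = 142792 + 132 = 142924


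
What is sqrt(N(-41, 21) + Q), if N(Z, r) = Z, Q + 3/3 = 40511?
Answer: sqrt(40469) ≈ 201.17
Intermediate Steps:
Q = 40510 (Q = -1 + 40511 = 40510)
sqrt(N(-41, 21) + Q) = sqrt(-41 + 40510) = sqrt(40469)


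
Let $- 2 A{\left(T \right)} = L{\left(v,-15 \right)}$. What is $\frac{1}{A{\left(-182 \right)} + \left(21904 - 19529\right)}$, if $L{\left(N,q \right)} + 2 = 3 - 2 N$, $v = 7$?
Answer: $\frac{2}{4763} \approx 0.0004199$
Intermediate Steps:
$L{\left(N,q \right)} = 1 - 2 N$ ($L{\left(N,q \right)} = -2 - \left(-3 + 2 N\right) = 1 - 2 N$)
$A{\left(T \right)} = \frac{13}{2}$ ($A{\left(T \right)} = - \frac{1 - 14}{2} = \left(- \frac{1}{2}\right) \left(-13\right) = \frac{13}{2}$)
$\frac{1}{A{\left(-182 \right)} + \left(21904 - 19529\right)} = \frac{1}{\frac{13}{2} + \left(21904 - 19529\right)} = \frac{1}{\frac{13}{2} + 2375} = \frac{1}{\frac{4763}{2}} = \frac{2}{4763}$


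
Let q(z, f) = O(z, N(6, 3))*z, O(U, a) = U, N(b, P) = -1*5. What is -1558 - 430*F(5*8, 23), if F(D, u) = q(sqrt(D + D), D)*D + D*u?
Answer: -1773158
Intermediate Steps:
N(b, P) = -5
q(z, f) = z**2 (q(z, f) = z*z = z**2)
F(D, u) = 2*D**2 + D*u (F(D, u) = (sqrt(D + D))**2*D + D*u = (sqrt(2*D))**2*D + D*u = (sqrt(2)*sqrt(D))**2*D + D*u = (2*D)*D + D*u = 2*D**2 + D*u)
-1558 - 430*F(5*8, 23) = -1558 - 430*5*8*(23 + 2*(5*8)) = -1558 - 17200*(23 + 2*40) = -1558 - 17200*(23 + 80) = -1558 - 17200*103 = -1558 - 430*4120 = -1558 - 1771600 = -1773158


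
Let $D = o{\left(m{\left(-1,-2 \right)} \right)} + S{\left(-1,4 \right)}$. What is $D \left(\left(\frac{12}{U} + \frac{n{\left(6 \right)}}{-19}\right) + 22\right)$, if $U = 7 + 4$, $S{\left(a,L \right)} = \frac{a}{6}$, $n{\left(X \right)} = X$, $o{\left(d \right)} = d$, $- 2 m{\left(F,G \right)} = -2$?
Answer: $\frac{11900}{627} \approx 18.979$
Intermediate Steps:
$m{\left(F,G \right)} = 1$ ($m{\left(F,G \right)} = \left(- \frac{1}{2}\right) \left(-2\right) = 1$)
$S{\left(a,L \right)} = \frac{a}{6}$ ($S{\left(a,L \right)} = a \frac{1}{6} = \frac{a}{6}$)
$U = 11$
$D = \frac{5}{6}$ ($D = 1 + \frac{1}{6} \left(-1\right) = 1 - \frac{1}{6} = \frac{5}{6} \approx 0.83333$)
$D \left(\left(\frac{12}{U} + \frac{n{\left(6 \right)}}{-19}\right) + 22\right) = \frac{5 \left(\left(\frac{12}{11} + \frac{6}{-19}\right) + 22\right)}{6} = \frac{5 \left(\left(12 \cdot \frac{1}{11} + 6 \left(- \frac{1}{19}\right)\right) + 22\right)}{6} = \frac{5 \left(\left(\frac{12}{11} - \frac{6}{19}\right) + 22\right)}{6} = \frac{5 \left(\frac{162}{209} + 22\right)}{6} = \frac{5}{6} \cdot \frac{4760}{209} = \frac{11900}{627}$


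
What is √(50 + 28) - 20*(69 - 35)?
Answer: -680 + √78 ≈ -671.17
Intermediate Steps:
√(50 + 28) - 20*(69 - 35) = √78 - 20*34 = √78 - 680 = -680 + √78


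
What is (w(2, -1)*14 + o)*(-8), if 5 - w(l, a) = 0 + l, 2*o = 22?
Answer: -424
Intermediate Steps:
o = 11 (o = (1/2)*22 = 11)
w(l, a) = 5 - l (w(l, a) = 5 - (0 + l) = 5 - l)
(w(2, -1)*14 + o)*(-8) = ((5 - 1*2)*14 + 11)*(-8) = ((5 - 2)*14 + 11)*(-8) = (3*14 + 11)*(-8) = (42 + 11)*(-8) = 53*(-8) = -424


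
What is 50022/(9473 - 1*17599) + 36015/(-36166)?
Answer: -1050876771/146942458 ≈ -7.1516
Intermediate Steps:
50022/(9473 - 1*17599) + 36015/(-36166) = 50022/(9473 - 17599) + 36015*(-1/36166) = 50022/(-8126) - 36015/36166 = 50022*(-1/8126) - 36015/36166 = -25011/4063 - 36015/36166 = -1050876771/146942458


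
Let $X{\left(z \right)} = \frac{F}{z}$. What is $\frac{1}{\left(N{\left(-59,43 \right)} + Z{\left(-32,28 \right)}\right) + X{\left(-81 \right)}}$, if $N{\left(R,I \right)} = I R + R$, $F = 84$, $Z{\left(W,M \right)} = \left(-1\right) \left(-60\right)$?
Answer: $- \frac{27}{68500} \approx -0.00039416$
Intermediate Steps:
$Z{\left(W,M \right)} = 60$
$N{\left(R,I \right)} = R + I R$
$X{\left(z \right)} = \frac{84}{z}$
$\frac{1}{\left(N{\left(-59,43 \right)} + Z{\left(-32,28 \right)}\right) + X{\left(-81 \right)}} = \frac{1}{\left(- 59 \left(1 + 43\right) + 60\right) + \frac{84}{-81}} = \frac{1}{\left(\left(-59\right) 44 + 60\right) + 84 \left(- \frac{1}{81}\right)} = \frac{1}{\left(-2596 + 60\right) - \frac{28}{27}} = \frac{1}{-2536 - \frac{28}{27}} = \frac{1}{- \frac{68500}{27}} = - \frac{27}{68500}$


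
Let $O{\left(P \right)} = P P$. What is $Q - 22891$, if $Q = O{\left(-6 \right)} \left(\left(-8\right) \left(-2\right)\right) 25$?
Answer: $-8491$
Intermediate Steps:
$O{\left(P \right)} = P^{2}$
$Q = 14400$ ($Q = \left(-6\right)^{2} \left(\left(-8\right) \left(-2\right)\right) 25 = 36 \cdot 16 \cdot 25 = 576 \cdot 25 = 14400$)
$Q - 22891 = 14400 - 22891 = -8491$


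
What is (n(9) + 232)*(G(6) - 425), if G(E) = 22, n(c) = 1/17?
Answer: -1589835/17 ≈ -93520.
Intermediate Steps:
n(c) = 1/17
(n(9) + 232)*(G(6) - 425) = (1/17 + 232)*(22 - 425) = (3945/17)*(-403) = -1589835/17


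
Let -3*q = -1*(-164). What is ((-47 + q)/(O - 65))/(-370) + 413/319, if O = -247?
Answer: 28586573/22095216 ≈ 1.2938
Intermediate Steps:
q = -164/3 (q = -(-1)*(-164)/3 = -⅓*164 = -164/3 ≈ -54.667)
((-47 + q)/(O - 65))/(-370) + 413/319 = ((-47 - 164/3)/(-247 - 65))/(-370) + 413/319 = -305/3/(-312)*(-1/370) + 413*(1/319) = -305/3*(-1/312)*(-1/370) + 413/319 = (305/936)*(-1/370) + 413/319 = -61/69264 + 413/319 = 28586573/22095216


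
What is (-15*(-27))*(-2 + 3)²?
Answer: 405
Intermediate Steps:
(-15*(-27))*(-2 + 3)² = 405*1² = 405*1 = 405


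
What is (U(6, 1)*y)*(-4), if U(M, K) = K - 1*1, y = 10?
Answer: 0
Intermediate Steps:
U(M, K) = -1 + K (U(M, K) = K - 1 = -1 + K)
(U(6, 1)*y)*(-4) = ((-1 + 1)*10)*(-4) = (0*10)*(-4) = 0*(-4) = 0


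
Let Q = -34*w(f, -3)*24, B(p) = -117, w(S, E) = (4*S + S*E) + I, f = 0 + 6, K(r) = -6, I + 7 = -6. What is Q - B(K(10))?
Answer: 5829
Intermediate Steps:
I = -13 (I = -7 - 6 = -13)
f = 6
w(S, E) = -13 + 4*S + E*S (w(S, E) = (4*S + S*E) - 13 = (4*S + E*S) - 13 = -13 + 4*S + E*S)
Q = 5712 (Q = -34*(-13 + 4*6 - 3*6)*24 = -34*(-13 + 24 - 18)*24 = -34*(-7)*24 = 238*24 = 5712)
Q - B(K(10)) = 5712 - 1*(-117) = 5712 + 117 = 5829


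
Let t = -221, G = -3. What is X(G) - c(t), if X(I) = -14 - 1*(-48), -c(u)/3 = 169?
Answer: 541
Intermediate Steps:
c(u) = -507 (c(u) = -3*169 = -507)
X(I) = 34 (X(I) = -14 + 48 = 34)
X(G) - c(t) = 34 - 1*(-507) = 34 + 507 = 541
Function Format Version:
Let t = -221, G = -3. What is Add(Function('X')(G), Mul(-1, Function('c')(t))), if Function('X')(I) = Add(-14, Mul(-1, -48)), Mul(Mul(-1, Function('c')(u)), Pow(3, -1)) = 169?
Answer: 541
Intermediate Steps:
Function('c')(u) = -507 (Function('c')(u) = Mul(-3, 169) = -507)
Function('X')(I) = 34 (Function('X')(I) = Add(-14, 48) = 34)
Add(Function('X')(G), Mul(-1, Function('c')(t))) = Add(34, Mul(-1, -507)) = Add(34, 507) = 541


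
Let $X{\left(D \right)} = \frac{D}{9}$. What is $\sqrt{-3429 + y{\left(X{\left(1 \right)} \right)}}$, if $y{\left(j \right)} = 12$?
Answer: $i \sqrt{3417} \approx 58.455 i$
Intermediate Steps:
$X{\left(D \right)} = \frac{D}{9}$ ($X{\left(D \right)} = D \frac{1}{9} = \frac{D}{9}$)
$\sqrt{-3429 + y{\left(X{\left(1 \right)} \right)}} = \sqrt{-3429 + 12} = \sqrt{-3417} = i \sqrt{3417}$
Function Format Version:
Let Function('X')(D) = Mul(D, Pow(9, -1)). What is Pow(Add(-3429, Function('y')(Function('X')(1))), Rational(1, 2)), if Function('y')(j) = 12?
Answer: Mul(I, Pow(3417, Rational(1, 2))) ≈ Mul(58.455, I)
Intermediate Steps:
Function('X')(D) = Mul(Rational(1, 9), D) (Function('X')(D) = Mul(D, Rational(1, 9)) = Mul(Rational(1, 9), D))
Pow(Add(-3429, Function('y')(Function('X')(1))), Rational(1, 2)) = Pow(Add(-3429, 12), Rational(1, 2)) = Pow(-3417, Rational(1, 2)) = Mul(I, Pow(3417, Rational(1, 2)))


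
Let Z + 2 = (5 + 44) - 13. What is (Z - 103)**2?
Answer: 4761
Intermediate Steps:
Z = 34 (Z = -2 + ((5 + 44) - 13) = -2 + (49 - 13) = -2 + 36 = 34)
(Z - 103)**2 = (34 - 103)**2 = (-69)**2 = 4761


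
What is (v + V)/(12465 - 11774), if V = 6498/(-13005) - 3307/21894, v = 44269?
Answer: 1400510241187/21861049530 ≈ 64.064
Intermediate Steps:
V = -20586083/31636830 (V = 6498*(-1/13005) - 3307*1/21894 = -722/1445 - 3307/21894 = -20586083/31636830 ≈ -0.65070)
(v + V)/(12465 - 11774) = (44269 - 20586083/31636830)/(12465 - 11774) = (1400510241187/31636830)/691 = (1400510241187/31636830)*(1/691) = 1400510241187/21861049530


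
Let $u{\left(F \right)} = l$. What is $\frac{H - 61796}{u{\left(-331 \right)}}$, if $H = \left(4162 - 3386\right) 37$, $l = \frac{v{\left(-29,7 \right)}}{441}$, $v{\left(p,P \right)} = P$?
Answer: $-2084292$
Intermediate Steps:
$l = \frac{1}{63}$ ($l = \frac{7}{441} = 7 \cdot \frac{1}{441} = \frac{1}{63} \approx 0.015873$)
$u{\left(F \right)} = \frac{1}{63}$
$H = 28712$ ($H = 776 \cdot 37 = 28712$)
$\frac{H - 61796}{u{\left(-331 \right)}} = \left(28712 - 61796\right) \frac{1}{\frac{1}{63}} = \left(28712 - 61796\right) 63 = \left(-33084\right) 63 = -2084292$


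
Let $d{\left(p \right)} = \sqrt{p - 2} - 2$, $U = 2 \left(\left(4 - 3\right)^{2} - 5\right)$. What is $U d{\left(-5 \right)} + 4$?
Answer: $20 - 8 i \sqrt{7} \approx 20.0 - 21.166 i$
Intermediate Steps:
$U = -8$ ($U = 2 \left(1^{2} - 5\right) = 2 \left(1 - 5\right) = 2 \left(-4\right) = -8$)
$d{\left(p \right)} = -2 + \sqrt{-2 + p}$ ($d{\left(p \right)} = \sqrt{-2 + p} - 2 = -2 + \sqrt{-2 + p}$)
$U d{\left(-5 \right)} + 4 = - 8 \left(-2 + \sqrt{-2 - 5}\right) + 4 = - 8 \left(-2 + \sqrt{-7}\right) + 4 = - 8 \left(-2 + i \sqrt{7}\right) + 4 = \left(16 - 8 i \sqrt{7}\right) + 4 = 20 - 8 i \sqrt{7}$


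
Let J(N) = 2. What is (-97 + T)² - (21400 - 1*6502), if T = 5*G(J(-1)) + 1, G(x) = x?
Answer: -7502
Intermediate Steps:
T = 11 (T = 5*2 + 1 = 10 + 1 = 11)
(-97 + T)² - (21400 - 1*6502) = (-97 + 11)² - (21400 - 1*6502) = (-86)² - (21400 - 6502) = 7396 - 1*14898 = 7396 - 14898 = -7502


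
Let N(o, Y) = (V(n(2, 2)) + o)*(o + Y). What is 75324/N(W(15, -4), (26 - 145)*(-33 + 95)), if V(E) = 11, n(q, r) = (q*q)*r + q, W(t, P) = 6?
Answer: -18831/31331 ≈ -0.60103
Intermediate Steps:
n(q, r) = q + r*q² (n(q, r) = q²*r + q = r*q² + q = q + r*q²)
N(o, Y) = (11 + o)*(Y + o) (N(o, Y) = (11 + o)*(o + Y) = (11 + o)*(Y + o))
75324/N(W(15, -4), (26 - 145)*(-33 + 95)) = 75324/(6² + 11*((26 - 145)*(-33 + 95)) + 11*6 + ((26 - 145)*(-33 + 95))*6) = 75324/(36 + 11*(-119*62) + 66 - 119*62*6) = 75324/(36 + 11*(-7378) + 66 - 7378*6) = 75324/(36 - 81158 + 66 - 44268) = 75324/(-125324) = 75324*(-1/125324) = -18831/31331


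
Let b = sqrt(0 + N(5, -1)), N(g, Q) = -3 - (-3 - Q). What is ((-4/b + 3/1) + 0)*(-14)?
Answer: -42 - 56*I ≈ -42.0 - 56.0*I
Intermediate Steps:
N(g, Q) = Q (N(g, Q) = -3 + (3 + Q) = Q)
b = I (b = sqrt(0 - 1) = sqrt(-1) = I ≈ 1.0*I)
((-4/b + 3/1) + 0)*(-14) = ((-4*(-I) + 3/1) + 0)*(-14) = ((-(-4)*I + 3*1) + 0)*(-14) = ((4*I + 3) + 0)*(-14) = ((3 + 4*I) + 0)*(-14) = (3 + 4*I)*(-14) = -42 - 56*I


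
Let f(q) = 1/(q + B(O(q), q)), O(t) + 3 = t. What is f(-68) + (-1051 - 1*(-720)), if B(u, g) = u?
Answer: -46010/139 ≈ -331.01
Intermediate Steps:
O(t) = -3 + t
f(q) = 1/(-3 + 2*q) (f(q) = 1/(q + (-3 + q)) = 1/(-3 + 2*q))
f(-68) + (-1051 - 1*(-720)) = 1/(-3 + 2*(-68)) + (-1051 - 1*(-720)) = 1/(-3 - 136) + (-1051 + 720) = 1/(-139) - 331 = -1/139 - 331 = -46010/139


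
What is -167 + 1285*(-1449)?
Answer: -1862132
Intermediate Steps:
-167 + 1285*(-1449) = -167 - 1861965 = -1862132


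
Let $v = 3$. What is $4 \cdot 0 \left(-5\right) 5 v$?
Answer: $0$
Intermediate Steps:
$4 \cdot 0 \left(-5\right) 5 v = 4 \cdot 0 \left(-5\right) 5 \cdot 3 = 0 \left(-5\right) 5 \cdot 3 = 0 \cdot 5 \cdot 3 = 0 \cdot 3 = 0$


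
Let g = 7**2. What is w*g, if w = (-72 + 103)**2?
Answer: 47089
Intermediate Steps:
w = 961 (w = 31**2 = 961)
g = 49
w*g = 961*49 = 47089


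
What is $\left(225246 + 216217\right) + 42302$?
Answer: $483765$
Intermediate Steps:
$\left(225246 + 216217\right) + 42302 = 441463 + 42302 = 483765$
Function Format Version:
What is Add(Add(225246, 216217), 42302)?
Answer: 483765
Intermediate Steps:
Add(Add(225246, 216217), 42302) = Add(441463, 42302) = 483765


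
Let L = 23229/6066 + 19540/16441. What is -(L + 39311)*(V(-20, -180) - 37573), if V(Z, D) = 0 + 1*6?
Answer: 16366814662907485/11081234 ≈ 1.4770e+9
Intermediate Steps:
L = 55604181/11081234 (L = 23229*(1/6066) + 19540*(1/16441) = 2581/674 + 19540/16441 = 55604181/11081234 ≈ 5.0179)
V(Z, D) = 6 (V(Z, D) = 0 + 6 = 6)
-(L + 39311)*(V(-20, -180) - 37573) = -(55604181/11081234 + 39311)*(6 - 37573) = -435669993955*(-37567)/11081234 = -1*(-16366814662907485/11081234) = 16366814662907485/11081234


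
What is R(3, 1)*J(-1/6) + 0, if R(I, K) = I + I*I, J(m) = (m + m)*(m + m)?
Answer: 4/3 ≈ 1.3333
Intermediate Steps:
J(m) = 4*m² (J(m) = (2*m)*(2*m) = 4*m²)
R(I, K) = I + I²
R(3, 1)*J(-1/6) + 0 = (3*(1 + 3))*(4*(-1/6)²) + 0 = (3*4)*(4*(-1*⅙)²) + 0 = 12*(4*(-⅙)²) + 0 = 12*(4*(1/36)) + 0 = 12*(⅑) + 0 = 4/3 + 0 = 4/3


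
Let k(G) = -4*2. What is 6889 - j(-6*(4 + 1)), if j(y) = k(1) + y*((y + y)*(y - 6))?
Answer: 71697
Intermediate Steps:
k(G) = -8
j(y) = -8 + 2*y**2*(-6 + y) (j(y) = -8 + y*((y + y)*(y - 6)) = -8 + y*((2*y)*(-6 + y)) = -8 + y*(2*y*(-6 + y)) = -8 + 2*y**2*(-6 + y))
6889 - j(-6*(4 + 1)) = 6889 - (-8 - 12*36*(4 + 1)**2 + 2*(-6*(4 + 1))**3) = 6889 - (-8 - 12*(-6*5)**2 + 2*(-6*5)**3) = 6889 - (-8 - 12*(-30)**2 + 2*(-30)**3) = 6889 - (-8 - 12*900 + 2*(-27000)) = 6889 - (-8 - 10800 - 54000) = 6889 - 1*(-64808) = 6889 + 64808 = 71697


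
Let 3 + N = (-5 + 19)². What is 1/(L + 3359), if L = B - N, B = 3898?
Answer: 1/7064 ≈ 0.00014156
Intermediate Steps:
N = 193 (N = -3 + (-5 + 19)² = -3 + 14² = -3 + 196 = 193)
L = 3705 (L = 3898 - 1*193 = 3898 - 193 = 3705)
1/(L + 3359) = 1/(3705 + 3359) = 1/7064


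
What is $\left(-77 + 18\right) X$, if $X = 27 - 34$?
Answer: $413$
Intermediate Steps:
$X = -7$
$\left(-77 + 18\right) X = \left(-77 + 18\right) \left(-7\right) = \left(-59\right) \left(-7\right) = 413$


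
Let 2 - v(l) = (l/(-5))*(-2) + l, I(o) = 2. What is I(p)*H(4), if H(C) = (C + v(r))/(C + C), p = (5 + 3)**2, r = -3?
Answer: 51/20 ≈ 2.5500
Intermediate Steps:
p = 64 (p = 8**2 = 64)
v(l) = 2 - 7*l/5 (v(l) = 2 - ((l/(-5))*(-2) + l) = 2 - ((l*(-1/5))*(-2) + l) = 2 - (-l/5*(-2) + l) = 2 - (2*l/5 + l) = 2 - 7*l/5)
H(C) = (31/5 + C)/(2*C) (H(C) = (C + (2 - 7/5*(-3)))/(C + C) = (C + (2 + 21/5))/((2*C)) = (C + 31/5)*(1/(2*C)) = (31/5 + C)*(1/(2*C)) = (31/5 + C)/(2*C))
I(p)*H(4) = 2*((1/10)*(31 + 5*4)/4) = 2*((1/10)*(1/4)*(31 + 20)) = 2*((1/10)*(1/4)*51) = 2*(51/40) = 51/20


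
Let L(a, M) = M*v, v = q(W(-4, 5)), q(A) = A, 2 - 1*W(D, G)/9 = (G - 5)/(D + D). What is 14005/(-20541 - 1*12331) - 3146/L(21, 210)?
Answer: -5584079/4437720 ≈ -1.2583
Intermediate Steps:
W(D, G) = 18 - 9*(-5 + G)/(2*D) (W(D, G) = 18 - 9*(G - 5)/(D + D) = 18 - 9*(-5 + G)/(2*D))
v = 18 (v = (9/2)*(5 - 1*5 + 4*(-4))/(-4) = (9/2)*(-¼)*(5 - 5 - 16) = (9/2)*(-¼)*(-16) = 18)
L(a, M) = 18*M (L(a, M) = M*18 = 18*M)
14005/(-20541 - 1*12331) - 3146/L(21, 210) = 14005/(-20541 - 1*12331) - 3146/(18*210) = 14005/(-20541 - 12331) - 3146/3780 = 14005/(-32872) - 3146*1/3780 = 14005*(-1/32872) - 1573/1890 = -14005/32872 - 1573/1890 = -5584079/4437720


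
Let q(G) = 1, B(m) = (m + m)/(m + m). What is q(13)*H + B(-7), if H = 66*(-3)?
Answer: -197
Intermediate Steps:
B(m) = 1 (B(m) = (2*m)/((2*m)) = (2*m)*(1/(2*m)) = 1)
H = -198
q(13)*H + B(-7) = 1*(-198) + 1 = -198 + 1 = -197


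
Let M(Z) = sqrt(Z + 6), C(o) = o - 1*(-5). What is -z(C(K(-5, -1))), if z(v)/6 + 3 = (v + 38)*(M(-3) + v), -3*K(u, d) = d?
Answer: -4106/3 - 260*sqrt(3) ≈ -1819.0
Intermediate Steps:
K(u, d) = -d/3
C(o) = 5 + o (C(o) = o + 5 = 5 + o)
M(Z) = sqrt(6 + Z)
z(v) = -18 + 6*(38 + v)*(v + sqrt(3)) (z(v) = -18 + 6*((v + 38)*(sqrt(6 - 3) + v)) = -18 + 6*((38 + v)*(sqrt(3) + v)) = -18 + 6*((38 + v)*(v + sqrt(3))) = -18 + 6*(38 + v)*(v + sqrt(3)))
-z(C(K(-5, -1))) = -(-18 + 6*(5 - 1/3*(-1))**2 + 228*(5 - 1/3*(-1)) + 228*sqrt(3) + 6*(5 - 1/3*(-1))*sqrt(3)) = -(-18 + 6*(5 + 1/3)**2 + 228*(5 + 1/3) + 228*sqrt(3) + 6*(5 + 1/3)*sqrt(3)) = -(-18 + 6*(16/3)**2 + 228*(16/3) + 228*sqrt(3) + 6*(16/3)*sqrt(3)) = -(-18 + 6*(256/9) + 1216 + 228*sqrt(3) + 32*sqrt(3)) = -(-18 + 512/3 + 1216 + 228*sqrt(3) + 32*sqrt(3)) = -(4106/3 + 260*sqrt(3)) = -4106/3 - 260*sqrt(3)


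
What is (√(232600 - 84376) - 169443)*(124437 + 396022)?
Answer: -88188134337 + 8327344*√579 ≈ -8.7988e+10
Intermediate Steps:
(√(232600 - 84376) - 169443)*(124437 + 396022) = (√148224 - 169443)*520459 = (16*√579 - 169443)*520459 = (-169443 + 16*√579)*520459 = -88188134337 + 8327344*√579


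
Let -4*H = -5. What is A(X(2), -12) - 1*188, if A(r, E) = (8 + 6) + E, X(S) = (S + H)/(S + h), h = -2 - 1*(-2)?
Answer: -186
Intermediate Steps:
h = 0 (h = -2 + 2 = 0)
H = 5/4 (H = -1/4*(-5) = 5/4 ≈ 1.2500)
X(S) = (5/4 + S)/S (X(S) = (S + 5/4)/(S + 0) = (5/4 + S)/S)
A(r, E) = 14 + E
A(X(2), -12) - 1*188 = (14 - 12) - 1*188 = 2 - 188 = -186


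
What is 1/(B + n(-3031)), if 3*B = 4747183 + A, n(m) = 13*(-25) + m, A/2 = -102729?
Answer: 3/4531657 ≈ 6.6201e-7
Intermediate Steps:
A = -205458 (A = 2*(-102729) = -205458)
n(m) = -325 + m
B = 4541725/3 (B = (4747183 - 205458)/3 = (1/3)*4541725 = 4541725/3 ≈ 1.5139e+6)
1/(B + n(-3031)) = 1/(4541725/3 + (-325 - 3031)) = 1/(4541725/3 - 3356) = 1/(4531657/3) = 3/4531657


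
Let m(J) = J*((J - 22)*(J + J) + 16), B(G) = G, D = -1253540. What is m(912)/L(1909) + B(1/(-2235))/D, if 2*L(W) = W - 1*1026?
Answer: 8295826855959706483/2473867457700 ≈ 3.3534e+6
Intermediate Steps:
L(W) = -513 + W/2 (L(W) = (W - 1*1026)/2 = (W - 1026)/2 = (-1026 + W)/2 = -513 + W/2)
m(J) = J*(16 + 2*J*(-22 + J)) (m(J) = J*((-22 + J)*(2*J) + 16) = J*(2*J*(-22 + J) + 16) = J*(16 + 2*J*(-22 + J)))
m(912)/L(1909) + B(1/(-2235))/D = (2*912*(8 + 912² - 22*912))/(-513 + (½)*1909) + 1/(-2235*(-1253540)) = (2*912*(8 + 831744 - 20064))/(-513 + 1909/2) - 1/2235*(-1/1253540) = (2*912*811688)/(883/2) + 1/2801661900 = 1480518912*(2/883) + 1/2801661900 = 2961037824/883 + 1/2801661900 = 8295826855959706483/2473867457700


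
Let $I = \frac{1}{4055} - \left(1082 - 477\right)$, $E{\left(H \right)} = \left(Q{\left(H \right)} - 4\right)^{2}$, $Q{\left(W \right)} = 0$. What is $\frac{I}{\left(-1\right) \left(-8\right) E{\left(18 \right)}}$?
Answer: $- \frac{1226637}{259520} \approx -4.7266$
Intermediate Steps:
$E{\left(H \right)} = 16$ ($E{\left(H \right)} = \left(0 - 4\right)^{2} = \left(-4\right)^{2} = 16$)
$I = - \frac{2453274}{4055}$ ($I = \frac{1}{4055} - \left(1082 - 477\right) = \frac{1}{4055} - 605 = - \frac{2453274}{4055} \approx -605.0$)
$\frac{I}{\left(-1\right) \left(-8\right) E{\left(18 \right)}} = - \frac{2453274}{4055 \left(-1\right) \left(-8\right) 16} = - \frac{2453274}{4055 \cdot 8 \cdot 16} = - \frac{2453274}{4055 \cdot 128} = \left(- \frac{2453274}{4055}\right) \frac{1}{128} = - \frac{1226637}{259520}$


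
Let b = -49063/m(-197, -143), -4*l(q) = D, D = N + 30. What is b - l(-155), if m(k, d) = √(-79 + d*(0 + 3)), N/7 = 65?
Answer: 485/4 + 49063*I*√127/254 ≈ 121.25 + 2176.8*I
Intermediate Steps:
N = 455 (N = 7*65 = 455)
D = 485 (D = 455 + 30 = 485)
l(q) = -485/4 (l(q) = -¼*485 = -485/4)
m(k, d) = √(-79 + 3*d) (m(k, d) = √(-79 + d*3) = √(-79 + 3*d))
b = 49063*I*√127/254 (b = -49063/√(-79 + 3*(-143)) = -49063/√(-79 - 429) = -49063*(-I*√127/254) = -(-49063)*I*√127/254 = 49063*I*√127/254 ≈ 2176.8*I)
b - l(-155) = 49063*I*√127/254 - 1*(-485/4) = 49063*I*√127/254 + 485/4 = 485/4 + 49063*I*√127/254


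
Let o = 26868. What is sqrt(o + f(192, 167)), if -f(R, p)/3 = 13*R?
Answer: 2*sqrt(4845) ≈ 139.21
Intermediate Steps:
f(R, p) = -39*R
sqrt(o + f(192, 167)) = sqrt(26868 - 39*192) = sqrt(26868 - 7488) = sqrt(19380) = 2*sqrt(4845)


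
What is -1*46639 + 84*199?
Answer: -29923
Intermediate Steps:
-1*46639 + 84*199 = -46639 + 16716 = -29923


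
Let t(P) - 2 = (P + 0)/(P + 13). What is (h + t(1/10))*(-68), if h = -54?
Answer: 463148/131 ≈ 3535.5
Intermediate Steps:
t(P) = 2 + P/(13 + P) (t(P) = 2 + (P + 0)/(P + 13) = 2 + P/(13 + P))
(h + t(1/10))*(-68) = (-54 + (26 + 3/10)/(13 + 1/10))*(-68) = (-54 + (26 + 3*(⅒))/(13 + ⅒))*(-68) = (-54 + (26 + 3/10)/(131/10))*(-68) = (-54 + (10/131)*(263/10))*(-68) = (-54 + 263/131)*(-68) = -6811/131*(-68) = 463148/131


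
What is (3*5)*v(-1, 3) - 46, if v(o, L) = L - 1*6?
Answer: -91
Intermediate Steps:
v(o, L) = -6 + L (v(o, L) = L - 6 = -6 + L)
(3*5)*v(-1, 3) - 46 = (3*5)*(-6 + 3) - 46 = 15*(-3) - 46 = -45 - 46 = -91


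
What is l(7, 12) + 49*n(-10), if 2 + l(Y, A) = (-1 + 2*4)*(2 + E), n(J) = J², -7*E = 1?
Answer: 4911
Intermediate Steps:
E = -⅐ (E = -⅐*1 = -⅐ ≈ -0.14286)
l(Y, A) = 11 (l(Y, A) = -2 + (-1 + 2*4)*(2 - ⅐) = -2 + (-1 + 8)*(13/7) = -2 + 7*(13/7) = -2 + 13 = 11)
l(7, 12) + 49*n(-10) = 11 + 49*(-10)² = 11 + 49*100 = 11 + 4900 = 4911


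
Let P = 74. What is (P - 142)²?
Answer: 4624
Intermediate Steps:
(P - 142)² = (74 - 142)² = (-68)² = 4624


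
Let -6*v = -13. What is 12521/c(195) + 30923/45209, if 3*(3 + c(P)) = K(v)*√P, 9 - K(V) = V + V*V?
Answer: 6613381076035/15840917137 + 34708212*√195/350393 ≈ 1800.7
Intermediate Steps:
v = 13/6 (v = -⅙*(-13) = 13/6 ≈ 2.1667)
K(V) = 9 - V - V² (K(V) = 9 - (V + V*V) = 9 - (V + V²) = 9 + (-V - V²) = 9 - V - V²)
c(P) = -3 + 77*√P/108 (c(P) = -3 + ((9 - 1*13/6 - (13/6)²)*√P)/3 = -3 + ((9 - 13/6 - 1*169/36)*√P)/3 = -3 + ((9 - 13/6 - 169/36)*√P)/3 = -3 + (77*√P/36)/3 = -3 + 77*√P/108)
12521/c(195) + 30923/45209 = 12521/(-3 + 77*√195/108) + 30923/45209 = 30923/45209 + 12521/(-3 + 77*√195/108)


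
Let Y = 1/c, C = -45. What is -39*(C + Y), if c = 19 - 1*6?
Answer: 1752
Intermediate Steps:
c = 13 (c = 19 - 6 = 13)
Y = 1/13 ≈ 0.076923
-39*(C + Y) = -39*(-45 + 1/13) = -39*(-584/13) = 1752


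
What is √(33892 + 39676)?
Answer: 44*√38 ≈ 271.23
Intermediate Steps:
√(33892 + 39676) = √73568 = 44*√38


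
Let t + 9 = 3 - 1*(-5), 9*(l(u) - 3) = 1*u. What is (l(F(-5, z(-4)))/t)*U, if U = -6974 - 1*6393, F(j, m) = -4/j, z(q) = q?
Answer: 1858013/45 ≈ 41289.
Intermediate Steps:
l(u) = 3 + u/9 (l(u) = 3 + (1*u)/9 = 3 + u/9)
t = -1 (t = -9 + (3 - 1*(-5)) = -9 + (3 + 5) = -9 + 8 = -1)
U = -13367 (U = -6974 - 6393 = -13367)
(l(F(-5, z(-4)))/t)*U = ((3 + (-4/(-5))/9)/(-1))*(-13367) = ((3 + (-4*(-1/5))/9)*(-1))*(-13367) = ((3 + (1/9)*(4/5))*(-1))*(-13367) = ((3 + 4/45)*(-1))*(-13367) = ((139/45)*(-1))*(-13367) = -139/45*(-13367) = 1858013/45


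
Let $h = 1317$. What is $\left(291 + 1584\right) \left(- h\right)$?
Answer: $-2469375$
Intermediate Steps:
$\left(291 + 1584\right) \left(- h\right) = \left(291 + 1584\right) \left(\left(-1\right) 1317\right) = 1875 \left(-1317\right) = -2469375$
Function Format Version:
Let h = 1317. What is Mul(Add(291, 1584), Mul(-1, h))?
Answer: -2469375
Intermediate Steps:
Mul(Add(291, 1584), Mul(-1, h)) = Mul(Add(291, 1584), Mul(-1, 1317)) = Mul(1875, -1317) = -2469375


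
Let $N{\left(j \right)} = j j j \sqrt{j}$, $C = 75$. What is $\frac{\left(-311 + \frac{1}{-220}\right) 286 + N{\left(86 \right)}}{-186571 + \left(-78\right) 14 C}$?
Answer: $\frac{889473}{2684710} - \frac{636056 \sqrt{86}}{268471} \approx -21.64$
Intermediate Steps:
$N{\left(j \right)} = j^{\frac{7}{2}}$ ($N{\left(j \right)} = j^{2} j \sqrt{j} = j^{3} \sqrt{j} = j^{\frac{7}{2}}$)
$\frac{\left(-311 + \frac{1}{-220}\right) 286 + N{\left(86 \right)}}{-186571 + \left(-78\right) 14 C} = \frac{\left(-311 + \frac{1}{-220}\right) 286 + 86^{\frac{7}{2}}}{-186571 + \left(-78\right) 14 \cdot 75} = \frac{\left(-311 - \frac{1}{220}\right) 286 + 636056 \sqrt{86}}{-186571 - 81900} = \frac{\left(- \frac{68421}{220}\right) 286 + 636056 \sqrt{86}}{-186571 - 81900} = \frac{- \frac{889473}{10} + 636056 \sqrt{86}}{-268471} = \left(- \frac{889473}{10} + 636056 \sqrt{86}\right) \left(- \frac{1}{268471}\right) = \frac{889473}{2684710} - \frac{636056 \sqrt{86}}{268471}$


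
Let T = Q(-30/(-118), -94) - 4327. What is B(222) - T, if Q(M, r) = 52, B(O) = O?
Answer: 4497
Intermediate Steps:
T = -4275 (T = 52 - 4327 = -4275)
B(222) - T = 222 - 1*(-4275) = 222 + 4275 = 4497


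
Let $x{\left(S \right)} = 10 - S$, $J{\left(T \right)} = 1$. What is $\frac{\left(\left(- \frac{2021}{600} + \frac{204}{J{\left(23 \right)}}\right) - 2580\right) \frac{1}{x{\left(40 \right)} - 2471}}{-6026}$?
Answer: $- \frac{1427621}{9042615600} \approx -0.00015788$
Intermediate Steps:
$\frac{\left(\left(- \frac{2021}{600} + \frac{204}{J{\left(23 \right)}}\right) - 2580\right) \frac{1}{x{\left(40 \right)} - 2471}}{-6026} = \frac{\left(\left(- \frac{2021}{600} + \frac{204}{1}\right) - 2580\right) \frac{1}{\left(10 - 40\right) - 2471}}{-6026} = \frac{\left(\left(-2021\right) \frac{1}{600} + 204 \cdot 1\right) - 2580}{\left(10 - 40\right) - 2471} \left(- \frac{1}{6026}\right) = \frac{\left(- \frac{2021}{600} + 204\right) - 2580}{-30 - 2471} \left(- \frac{1}{6026}\right) = \frac{\frac{120379}{600} - 2580}{-2501} \left(- \frac{1}{6026}\right) = \left(- \frac{1427621}{600}\right) \left(- \frac{1}{2501}\right) \left(- \frac{1}{6026}\right) = \frac{1427621}{1500600} \left(- \frac{1}{6026}\right) = - \frac{1427621}{9042615600}$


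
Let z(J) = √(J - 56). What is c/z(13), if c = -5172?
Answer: 5172*I*√43/43 ≈ 788.72*I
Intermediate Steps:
z(J) = √(-56 + J)
c/z(13) = -5172/√(-56 + 13) = -5172*(-I*√43/43) = -(-5172)*I*√43/43 = 5172*I*√43/43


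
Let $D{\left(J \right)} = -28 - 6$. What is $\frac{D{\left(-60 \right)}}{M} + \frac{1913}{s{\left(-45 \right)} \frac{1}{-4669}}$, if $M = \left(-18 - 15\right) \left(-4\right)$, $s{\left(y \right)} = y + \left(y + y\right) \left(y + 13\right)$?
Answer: $- \frac{28073657}{8910} \approx -3150.8$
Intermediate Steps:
$s{\left(y \right)} = y + 2 y \left(13 + y\right)$
$D{\left(J \right)} = -34$ ($D{\left(J \right)} = -28 - 6 = -34$)
$M = 132$ ($M = \left(-33\right) \left(-4\right) = 132$)
$\frac{D{\left(-60 \right)}}{M} + \frac{1913}{s{\left(-45 \right)} \frac{1}{-4669}} = - \frac{34}{132} + \frac{1913}{- 45 \left(27 + 2 \left(-45\right)\right) \frac{1}{-4669}} = \left(-34\right) \frac{1}{132} + \frac{1913}{- 45 \left(27 - 90\right) \left(- \frac{1}{4669}\right)} = - \frac{17}{66} + \frac{1913}{\left(-45\right) \left(-63\right) \left(- \frac{1}{4669}\right)} = - \frac{17}{66} + \frac{1913}{2835 \left(- \frac{1}{4669}\right)} = - \frac{17}{66} + \frac{1913}{- \frac{405}{667}} = - \frac{17}{66} + 1913 \left(- \frac{667}{405}\right) = - \frac{17}{66} - \frac{1275971}{405} = - \frac{28073657}{8910}$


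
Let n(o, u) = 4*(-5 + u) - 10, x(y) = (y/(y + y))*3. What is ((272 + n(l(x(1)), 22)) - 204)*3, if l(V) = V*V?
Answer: 378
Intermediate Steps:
x(y) = 3/2 (x(y) = (y/((2*y)))*3 = (y*(1/(2*y)))*3 = (½)*3 = 3/2)
l(V) = V²
n(o, u) = -30 + 4*u (n(o, u) = (-20 + 4*u) - 10 = -30 + 4*u)
((272 + n(l(x(1)), 22)) - 204)*3 = ((272 + (-30 + 4*22)) - 204)*3 = ((272 + (-30 + 88)) - 204)*3 = ((272 + 58) - 204)*3 = (330 - 204)*3 = 126*3 = 378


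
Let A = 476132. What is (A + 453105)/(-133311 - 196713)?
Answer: -929237/330024 ≈ -2.8157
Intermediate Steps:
(A + 453105)/(-133311 - 196713) = (476132 + 453105)/(-133311 - 196713) = 929237/(-330024) = 929237*(-1/330024) = -929237/330024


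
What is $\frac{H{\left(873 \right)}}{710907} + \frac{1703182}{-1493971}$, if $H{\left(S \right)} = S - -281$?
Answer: $- \frac{1209079963540}{1062074441697} \approx -1.1384$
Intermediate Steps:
$H{\left(S \right)} = 281 + S$ ($H{\left(S \right)} = S + 281 = 281 + S$)
$\frac{H{\left(873 \right)}}{710907} + \frac{1703182}{-1493971} = \frac{281 + 873}{710907} + \frac{1703182}{-1493971} = 1154 \cdot \frac{1}{710907} + 1703182 \left(- \frac{1}{1493971}\right) = \frac{1154}{710907} - \frac{1703182}{1493971} = - \frac{1209079963540}{1062074441697}$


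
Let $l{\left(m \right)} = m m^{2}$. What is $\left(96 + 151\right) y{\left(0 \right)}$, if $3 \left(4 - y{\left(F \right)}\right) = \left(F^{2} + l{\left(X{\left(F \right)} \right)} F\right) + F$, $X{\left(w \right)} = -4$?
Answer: $988$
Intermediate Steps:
$l{\left(m \right)} = m^{3}$
$y{\left(F \right)} = 4 + 21 F - \frac{F^{2}}{3}$ ($y{\left(F \right)} = 4 - \frac{\left(F^{2} + \left(-4\right)^{3} F\right) + F}{3} = 4 - \frac{\left(F^{2} - 64 F\right) + F}{3} = 4 - \frac{F^{2} - 63 F}{3} = 4 - \left(- 21 F + \frac{F^{2}}{3}\right) = 4 + 21 F - \frac{F^{2}}{3}$)
$\left(96 + 151\right) y{\left(0 \right)} = \left(96 + 151\right) \left(4 + 21 \cdot 0 - \frac{0^{2}}{3}\right) = 247 \left(4 + 0 - 0\right) = 247 \left(4 + 0 + 0\right) = 247 \cdot 4 = 988$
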